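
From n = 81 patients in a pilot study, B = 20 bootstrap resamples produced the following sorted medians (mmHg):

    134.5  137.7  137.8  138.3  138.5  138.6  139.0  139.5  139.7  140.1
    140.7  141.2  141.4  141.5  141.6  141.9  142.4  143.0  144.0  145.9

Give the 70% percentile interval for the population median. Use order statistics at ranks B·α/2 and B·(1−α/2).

(137.8, 142.4)

α = 0.30; lower rank = 20 × 0.150 = 3; upper rank = 20 × 0.850 = 17.
The 3rd smallest replicate is 137.8; the 17th is 142.4.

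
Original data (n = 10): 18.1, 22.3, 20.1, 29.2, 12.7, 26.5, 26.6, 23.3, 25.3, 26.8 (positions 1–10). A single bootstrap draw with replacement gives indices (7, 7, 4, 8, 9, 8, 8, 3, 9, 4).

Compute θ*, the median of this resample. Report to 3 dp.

θ* = 25.300

Resample values: 26.6, 26.6, 29.2, 23.3, 25.3, 23.3, 23.3, 20.1, 25.3, 29.2.
Sorted: 20.1, 23.3, 23.3, 23.3, 25.3, 25.3, 26.6, 26.6, 29.2, 29.2
Median = average of the two middle values = 25.300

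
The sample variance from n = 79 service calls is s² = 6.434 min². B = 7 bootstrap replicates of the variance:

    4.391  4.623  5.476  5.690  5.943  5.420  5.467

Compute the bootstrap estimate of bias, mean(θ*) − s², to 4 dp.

bias = −1.1469

mean(θ*) = (4.391 + 4.623 + 5.476 + 5.690 + 5.943 + 5.420 + 5.467) / 7 = 5.28714
bias = 5.28714 − 6.434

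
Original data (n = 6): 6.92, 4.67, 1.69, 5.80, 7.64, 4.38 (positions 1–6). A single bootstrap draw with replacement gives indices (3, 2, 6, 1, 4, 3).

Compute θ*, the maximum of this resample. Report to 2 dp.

Resample values: 1.69, 4.67, 4.38, 6.92, 5.80, 1.69.
Maximum = 6.92

θ* = 6.92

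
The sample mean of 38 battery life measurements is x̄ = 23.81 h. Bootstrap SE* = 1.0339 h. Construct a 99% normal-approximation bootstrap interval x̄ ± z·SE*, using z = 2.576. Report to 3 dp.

Margin = 2.576 × 1.0339 = 2.6633
Interval: 23.81 ± 2.6633

(21.147, 26.473)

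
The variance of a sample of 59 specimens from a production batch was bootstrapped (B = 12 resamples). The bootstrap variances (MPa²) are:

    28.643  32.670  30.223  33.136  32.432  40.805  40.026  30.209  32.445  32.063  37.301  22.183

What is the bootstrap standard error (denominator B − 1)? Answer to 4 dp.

Bootstrap SE is the standard deviation of the 12 replicate variances.
Mean of replicates: (28.643 + 32.670 + 30.223 + 33.136 + 32.432 + 40.805 + 40.026 + 30.209 + 32.445 + 32.063 + 37.301 + 22.183) / 12 = 392.13600 / 12 = 32.67800
Sum of squared deviations: (−4.03500)² + (−0.00800)² + (−2.45500)² + (+0.45800)² + (−0.24600)² + (+8.12700)² + (+7.34800)² + (−2.46900)² + (−0.23300)² + (−0.61500)² + (+4.62300)² + (−10.49500)² = 280.66546
Variance = 280.66546 / 11 = 25.51504
SE* = √25.51504

SE* = 5.0512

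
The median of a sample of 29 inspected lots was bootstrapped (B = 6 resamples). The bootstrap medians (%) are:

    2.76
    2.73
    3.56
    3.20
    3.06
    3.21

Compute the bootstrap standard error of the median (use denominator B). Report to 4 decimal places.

Bootstrap SE is the standard deviation of the 6 replicate medians.
Mean of replicates: (2.76 + 2.73 + 3.56 + 3.20 + 3.06 + 3.21) / 6 = 18.52000 / 6 = 3.08667
Sum of squared deviations: (−0.32667)² + (−0.35667)² + (+0.47333)² + (+0.11333)² + (−0.02667)² + (+0.12333)² = 0.48673
Variance = 0.48673 / 6 = 0.08112
SE* = √0.08112

SE* = 0.2848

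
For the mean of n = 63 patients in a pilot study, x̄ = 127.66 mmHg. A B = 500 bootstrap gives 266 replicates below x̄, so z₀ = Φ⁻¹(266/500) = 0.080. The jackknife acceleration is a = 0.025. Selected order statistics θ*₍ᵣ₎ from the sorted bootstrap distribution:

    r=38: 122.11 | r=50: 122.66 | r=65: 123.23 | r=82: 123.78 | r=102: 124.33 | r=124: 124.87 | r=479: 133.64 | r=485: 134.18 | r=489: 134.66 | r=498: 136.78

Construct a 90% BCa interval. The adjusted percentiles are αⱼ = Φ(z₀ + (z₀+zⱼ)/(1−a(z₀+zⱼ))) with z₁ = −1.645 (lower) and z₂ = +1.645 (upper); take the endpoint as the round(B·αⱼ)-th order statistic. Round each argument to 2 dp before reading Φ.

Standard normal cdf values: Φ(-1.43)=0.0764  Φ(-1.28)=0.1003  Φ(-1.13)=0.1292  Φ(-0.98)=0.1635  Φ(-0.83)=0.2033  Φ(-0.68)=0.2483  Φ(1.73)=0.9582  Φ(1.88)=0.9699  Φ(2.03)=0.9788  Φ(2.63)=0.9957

(122.11, 134.18)

Lower: z₀ + z₁ = 0.080 + (-1.645) = -1.565; 1 − a(z₀+z₁) = 1 − (0.025)(-1.565) = 1.0391; argument = 0.080 + (-1.565)/1.0391 = -1.4261 → -1.43.
α₁ = Φ(-1.43) = 0.0764; rank = round(500 × 0.0764) = 38; θ*₍38₎ = 122.11.
Upper: z₀ + z₂ = 1.725; 1 − a(z₀+z₂) = 0.9569; argument = 1.8827 → 1.88; α₂ = 0.9699; rank = 485; θ*₍485₎ = 134.18.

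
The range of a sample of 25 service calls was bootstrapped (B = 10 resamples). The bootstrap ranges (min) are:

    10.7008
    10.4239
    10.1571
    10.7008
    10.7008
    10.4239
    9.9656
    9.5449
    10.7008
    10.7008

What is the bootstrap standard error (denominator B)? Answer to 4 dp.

Bootstrap SE is the standard deviation of the 10 replicate ranges.
Mean of replicates: (10.7008 + 10.4239 + 10.1571 + 10.7008 + 10.7008 + 10.4239 + 9.9656 + 9.5449 + 10.7008 + 10.7008) / 10 = 104.01940 / 10 = 10.40194
Sum of squared deviations: (+0.29886)² + (+0.02196)² + (−0.24484)² + (+0.29886)² + (+0.29886)² + (+0.02196)² + (−0.43634)² + (−0.85704)² + (+0.29886)² + (+0.29886)² = 1.43241
Variance = 1.43241 / 10 = 0.14324
SE* = √0.14324

SE* = 0.3785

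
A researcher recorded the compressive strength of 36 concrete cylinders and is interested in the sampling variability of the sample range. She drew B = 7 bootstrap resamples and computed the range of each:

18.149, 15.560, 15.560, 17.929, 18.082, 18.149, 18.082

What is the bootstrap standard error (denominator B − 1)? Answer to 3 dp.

SE* = 1.231

Bootstrap SE is the standard deviation of the 7 replicate ranges.
Mean of replicates: (18.149 + 15.560 + 15.560 + 17.929 + 18.082 + 18.149 + 18.082) / 7 = 121.5110 / 7 = 17.3587
Sum of squared deviations: (+0.7903)² + (−1.7987)² + (−1.7987)² + (+0.5703)² + (+0.7233)² + (+0.7903)² + (+0.7233)² = 9.0914
Variance = 9.0914 / 6 = 1.5152
SE* = √1.5152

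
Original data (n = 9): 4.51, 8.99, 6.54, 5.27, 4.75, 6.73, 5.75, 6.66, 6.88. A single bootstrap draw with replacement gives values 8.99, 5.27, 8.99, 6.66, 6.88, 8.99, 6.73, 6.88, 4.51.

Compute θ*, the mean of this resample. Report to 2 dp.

Mean = (8.99 + 5.27 + 8.99 + 6.66 + 6.88 + 8.99 + 6.73 + 6.88 + 4.51) / 9 = 63.900 / 9 = 7.10

θ* = 7.10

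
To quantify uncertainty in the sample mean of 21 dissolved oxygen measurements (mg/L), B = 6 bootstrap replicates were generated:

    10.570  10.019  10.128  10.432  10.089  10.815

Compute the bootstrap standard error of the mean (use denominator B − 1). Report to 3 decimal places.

SE* = 0.316

Bootstrap SE is the standard deviation of the 6 replicate means.
Mean of replicates: (10.570 + 10.019 + 10.128 + 10.432 + 10.089 + 10.815) / 6 = 62.0530 / 6 = 10.3422
Sum of squared deviations: (+0.2278)² + (−0.3232)² + (−0.2142)² + (+0.0898)² + (−0.2532)² + (+0.4728)² = 0.4979
Variance = 0.4979 / 5 = 0.0996
SE* = √0.0996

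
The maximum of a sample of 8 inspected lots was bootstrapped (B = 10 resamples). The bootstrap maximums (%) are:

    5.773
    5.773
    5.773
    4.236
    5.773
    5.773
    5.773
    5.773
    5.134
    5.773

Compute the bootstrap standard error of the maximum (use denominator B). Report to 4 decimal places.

Bootstrap SE is the standard deviation of the 10 replicate maximums.
Mean of replicates: (5.773 + 5.773 + 5.773 + 4.236 + 5.773 + 5.773 + 5.773 + 5.773 + 5.134 + 5.773) / 10 = 55.55400 / 10 = 5.55540
Sum of squared deviations: (+0.21760)² + (+0.21760)² + (+0.21760)² + (−1.31940)² + (+0.21760)² + (+0.21760)² + (+0.21760)² + (+0.21760)² + (−0.42140)² + (+0.21760)² = 2.29719
Variance = 2.29719 / 10 = 0.22972
SE* = √0.22972

SE* = 0.4793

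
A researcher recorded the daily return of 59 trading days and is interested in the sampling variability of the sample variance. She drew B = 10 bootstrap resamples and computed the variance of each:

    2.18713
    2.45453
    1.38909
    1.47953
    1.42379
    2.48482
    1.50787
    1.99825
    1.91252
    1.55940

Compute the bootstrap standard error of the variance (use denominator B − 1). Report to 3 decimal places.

SE* = 0.427

Bootstrap SE is the standard deviation of the 10 replicate variances.
Mean of replicates: (2.18713 + 2.45453 + 1.38909 + 1.47953 + 1.42379 + 2.48482 + 1.50787 + 1.99825 + 1.91252 + 1.55940) / 10 = 18.396930 / 10 = 1.839693
Sum of squared deviations: (+0.347437)² + (+0.614837)² + (−0.450603)² + (−0.360163)² + (−0.415903)² + (+0.645127)² + (−0.331823)² + (+0.158557)² + (+0.072827)² + (−0.280293)² = 1.639776
Variance = 1.639776 / 9 = 0.182197
SE* = √0.182197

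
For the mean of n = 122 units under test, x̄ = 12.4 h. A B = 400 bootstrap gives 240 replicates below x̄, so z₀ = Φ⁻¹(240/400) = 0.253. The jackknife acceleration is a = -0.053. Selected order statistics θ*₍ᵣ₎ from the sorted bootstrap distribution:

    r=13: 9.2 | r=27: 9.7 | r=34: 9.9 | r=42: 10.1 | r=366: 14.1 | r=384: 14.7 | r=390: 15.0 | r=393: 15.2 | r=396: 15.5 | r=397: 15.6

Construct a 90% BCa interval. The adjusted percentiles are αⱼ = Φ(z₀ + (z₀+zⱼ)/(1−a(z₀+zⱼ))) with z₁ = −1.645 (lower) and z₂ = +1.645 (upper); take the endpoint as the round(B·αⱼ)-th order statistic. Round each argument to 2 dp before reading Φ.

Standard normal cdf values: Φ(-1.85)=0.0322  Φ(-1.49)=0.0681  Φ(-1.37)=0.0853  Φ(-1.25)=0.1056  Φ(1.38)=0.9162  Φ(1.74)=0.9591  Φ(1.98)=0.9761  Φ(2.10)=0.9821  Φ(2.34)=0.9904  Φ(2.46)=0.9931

(10.1, 15.0)

Lower: z₀ + z₁ = 0.253 + (-1.645) = -1.392; 1 − a(z₀+z₁) = 1 − (-0.053)(-1.392) = 0.9262; argument = 0.253 + (-1.392)/0.9262 = -1.2499 → -1.25.
α₁ = Φ(-1.25) = 0.1056; rank = round(400 × 0.1056) = 42; θ*₍42₎ = 10.1.
Upper: z₀ + z₂ = 1.898; 1 − a(z₀+z₂) = 1.1006; argument = 1.9775 → 1.98; α₂ = 0.9761; rank = 390; θ*₍390₎ = 15.0.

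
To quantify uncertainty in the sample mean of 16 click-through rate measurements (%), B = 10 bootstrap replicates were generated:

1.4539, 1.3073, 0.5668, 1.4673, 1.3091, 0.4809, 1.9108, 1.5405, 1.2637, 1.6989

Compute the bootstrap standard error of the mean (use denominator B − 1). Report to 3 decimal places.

Bootstrap SE is the standard deviation of the 10 replicate means.
Mean of replicates: (1.4539 + 1.3073 + 0.5668 + 1.4673 + 1.3091 + 0.4809 + 1.9108 + 1.5405 + 1.2637 + 1.6989) / 10 = 12.99920 / 10 = 1.29992
Sum of squared deviations: (+0.15398)² + (+0.00738)² + (−0.73312)² + (+0.16738)² + (+0.00918)² + (−0.81902)² + (+0.61088)² + (+0.24058)² + (−0.03622)² + (+0.39898)² = 1.85167
Variance = 1.85167 / 9 = 0.20574
SE* = √0.20574

SE* = 0.454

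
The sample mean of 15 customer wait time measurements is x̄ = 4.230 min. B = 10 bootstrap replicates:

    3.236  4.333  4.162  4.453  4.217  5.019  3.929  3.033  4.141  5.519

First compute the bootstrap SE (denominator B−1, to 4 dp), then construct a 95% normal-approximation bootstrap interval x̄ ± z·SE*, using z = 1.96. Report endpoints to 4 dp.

Mean of replicates = 4.2042; sum of squared deviations = 4.8619; SE* = √(4.8619/9) = 0.7350
Margin = 1.96 × 0.7350 = 1.44060
Interval: 4.230 ± 1.44060

(2.7894, 5.6706)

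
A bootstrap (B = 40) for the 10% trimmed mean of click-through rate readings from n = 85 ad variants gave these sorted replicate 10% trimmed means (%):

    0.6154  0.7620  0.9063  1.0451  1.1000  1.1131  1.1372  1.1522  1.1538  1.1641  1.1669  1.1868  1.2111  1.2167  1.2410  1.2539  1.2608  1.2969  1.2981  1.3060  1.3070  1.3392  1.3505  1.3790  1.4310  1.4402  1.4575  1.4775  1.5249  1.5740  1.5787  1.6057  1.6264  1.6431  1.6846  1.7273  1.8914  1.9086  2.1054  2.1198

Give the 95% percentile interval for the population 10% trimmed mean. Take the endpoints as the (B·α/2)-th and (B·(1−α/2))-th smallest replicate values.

(0.6154, 2.1054)

α = 0.05; lower rank = 40 × 0.025 = 1; upper rank = 40 × 0.975 = 39.
The 1st smallest replicate is 0.6154; the 39th is 2.1054.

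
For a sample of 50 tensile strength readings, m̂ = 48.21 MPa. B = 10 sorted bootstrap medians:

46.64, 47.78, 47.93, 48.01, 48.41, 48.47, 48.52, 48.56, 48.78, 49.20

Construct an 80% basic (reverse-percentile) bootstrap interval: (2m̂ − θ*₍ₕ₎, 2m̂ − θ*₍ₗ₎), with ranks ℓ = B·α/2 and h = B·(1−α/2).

(47.64, 49.78)

Percentile endpoints at ranks 1 and 9: θ*₍1₎ = 46.64, θ*₍9₎ = 48.78.
Basic interval reflects these around m̂:
  lower = 2 × 48.21 − 48.78 = 47.64
  upper = 2 × 48.21 − 46.64 = 49.78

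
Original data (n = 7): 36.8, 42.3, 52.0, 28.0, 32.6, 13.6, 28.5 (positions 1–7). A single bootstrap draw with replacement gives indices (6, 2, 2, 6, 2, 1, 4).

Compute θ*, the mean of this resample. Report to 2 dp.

θ* = 31.27

Resample values: 13.6, 42.3, 42.3, 13.6, 42.3, 36.8, 28.0.
Mean = (13.6 + 42.3 + 42.3 + 13.6 + 42.3 + 36.8 + 28.0) / 7 = 218.90 / 7 = 31.27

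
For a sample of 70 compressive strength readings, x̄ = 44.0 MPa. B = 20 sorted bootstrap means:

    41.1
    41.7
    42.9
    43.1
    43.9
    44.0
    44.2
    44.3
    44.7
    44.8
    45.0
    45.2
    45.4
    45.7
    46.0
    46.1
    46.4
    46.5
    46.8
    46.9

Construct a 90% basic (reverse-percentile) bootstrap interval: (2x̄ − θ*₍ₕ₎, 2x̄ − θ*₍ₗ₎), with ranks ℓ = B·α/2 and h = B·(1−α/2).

(41.2, 46.9)

Percentile endpoints at ranks 1 and 19: θ*₍1₎ = 41.1, θ*₍19₎ = 46.8.
Basic interval reflects these around x̄:
  lower = 2 × 44.0 − 46.8 = 41.2
  upper = 2 × 44.0 − 41.1 = 46.9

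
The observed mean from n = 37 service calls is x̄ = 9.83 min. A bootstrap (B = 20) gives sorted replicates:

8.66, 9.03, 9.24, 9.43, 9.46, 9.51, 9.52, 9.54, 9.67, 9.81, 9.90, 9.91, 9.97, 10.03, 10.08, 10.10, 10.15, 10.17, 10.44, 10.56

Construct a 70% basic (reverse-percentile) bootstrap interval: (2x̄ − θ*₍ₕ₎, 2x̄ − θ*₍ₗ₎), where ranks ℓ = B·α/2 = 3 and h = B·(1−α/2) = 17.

(9.51, 10.42)

Percentile endpoints at ranks 3 and 17: θ*₍3₎ = 9.24, θ*₍17₎ = 10.15.
Basic interval reflects these around x̄:
  lower = 2 × 9.83 − 10.15 = 9.51
  upper = 2 × 9.83 − 9.24 = 10.42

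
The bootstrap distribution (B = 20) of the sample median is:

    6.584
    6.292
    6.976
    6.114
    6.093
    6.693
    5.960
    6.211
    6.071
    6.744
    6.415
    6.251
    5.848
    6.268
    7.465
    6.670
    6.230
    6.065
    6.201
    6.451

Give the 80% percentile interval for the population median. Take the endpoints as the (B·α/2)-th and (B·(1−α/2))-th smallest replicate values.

(5.960, 6.744)

Sorted replicates: 5.848, 5.960, 6.065, 6.071, 6.093, 6.114, 6.201, 6.211, 6.230, 6.251, 6.268, 6.292, 6.415, 6.451, 6.584, 6.670, 6.693, 6.744, 6.976, 7.465
α = 0.20; lower rank = 20 × 0.100 = 2; upper rank = 20 × 0.900 = 18.
The 2nd smallest replicate is 5.960; the 18th is 6.744.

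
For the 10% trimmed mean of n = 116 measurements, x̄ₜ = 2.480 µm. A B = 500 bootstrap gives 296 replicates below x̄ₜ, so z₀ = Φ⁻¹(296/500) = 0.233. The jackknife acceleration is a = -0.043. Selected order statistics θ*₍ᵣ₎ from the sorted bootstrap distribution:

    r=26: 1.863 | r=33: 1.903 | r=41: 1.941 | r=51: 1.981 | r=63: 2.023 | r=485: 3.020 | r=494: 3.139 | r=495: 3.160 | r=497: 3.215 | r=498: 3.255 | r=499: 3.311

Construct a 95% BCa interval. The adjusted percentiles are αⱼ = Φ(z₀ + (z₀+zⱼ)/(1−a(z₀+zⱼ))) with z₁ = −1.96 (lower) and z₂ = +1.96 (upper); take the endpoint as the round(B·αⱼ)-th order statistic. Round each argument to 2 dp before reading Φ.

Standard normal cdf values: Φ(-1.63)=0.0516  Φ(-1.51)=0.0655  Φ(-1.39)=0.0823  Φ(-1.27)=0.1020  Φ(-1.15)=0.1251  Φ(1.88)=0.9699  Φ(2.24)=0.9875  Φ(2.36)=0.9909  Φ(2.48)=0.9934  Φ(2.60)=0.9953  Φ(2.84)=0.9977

(1.863, 3.139)

Lower: z₀ + z₁ = 0.233 + (-1.960) = -1.727; 1 − a(z₀+z₁) = 1 − (-0.043)(-1.727) = 0.9257; argument = 0.233 + (-1.727)/0.9257 = -1.6325 → -1.63.
α₁ = Φ(-1.63) = 0.0516; rank = round(500 × 0.0516) = 26; θ*₍26₎ = 1.863.
Upper: z₀ + z₂ = 2.193; 1 − a(z₀+z₂) = 1.0943; argument = 2.2370 → 2.24; α₂ = 0.9875; rank = 494; θ*₍494₎ = 3.139.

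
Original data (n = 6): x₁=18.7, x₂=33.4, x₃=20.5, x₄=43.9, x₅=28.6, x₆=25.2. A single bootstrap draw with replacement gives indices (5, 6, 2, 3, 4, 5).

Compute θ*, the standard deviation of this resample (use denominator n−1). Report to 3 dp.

θ* = 8.025

Resample values: 28.6, 25.2, 33.4, 20.5, 43.9, 28.6.
Mean = 30.0333; sum of squared deviations = 321.9733
s² = 321.9733 / 5 = 64.3947
s = √64.3947 = 8.025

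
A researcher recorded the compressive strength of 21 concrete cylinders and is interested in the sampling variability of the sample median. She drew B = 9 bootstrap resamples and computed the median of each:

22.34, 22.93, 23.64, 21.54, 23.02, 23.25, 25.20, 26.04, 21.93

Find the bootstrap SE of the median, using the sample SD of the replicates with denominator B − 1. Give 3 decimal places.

SE* = 1.472

Bootstrap SE is the standard deviation of the 9 replicate medians.
Mean of replicates: (22.34 + 22.93 + 23.64 + 21.54 + 23.02 + 23.25 + 25.20 + 26.04 + 21.93) / 9 = 209.8900 / 9 = 23.3211
Sum of squared deviations: (−0.9811)² + (−0.3911)² + (+0.3189)² + (−1.7811)² + (−0.3011)² + (−0.0711)² + (+1.8789)² + (+2.7189)² + (−1.3911)² = 17.3431
Variance = 17.3431 / 8 = 2.1679
SE* = √2.1679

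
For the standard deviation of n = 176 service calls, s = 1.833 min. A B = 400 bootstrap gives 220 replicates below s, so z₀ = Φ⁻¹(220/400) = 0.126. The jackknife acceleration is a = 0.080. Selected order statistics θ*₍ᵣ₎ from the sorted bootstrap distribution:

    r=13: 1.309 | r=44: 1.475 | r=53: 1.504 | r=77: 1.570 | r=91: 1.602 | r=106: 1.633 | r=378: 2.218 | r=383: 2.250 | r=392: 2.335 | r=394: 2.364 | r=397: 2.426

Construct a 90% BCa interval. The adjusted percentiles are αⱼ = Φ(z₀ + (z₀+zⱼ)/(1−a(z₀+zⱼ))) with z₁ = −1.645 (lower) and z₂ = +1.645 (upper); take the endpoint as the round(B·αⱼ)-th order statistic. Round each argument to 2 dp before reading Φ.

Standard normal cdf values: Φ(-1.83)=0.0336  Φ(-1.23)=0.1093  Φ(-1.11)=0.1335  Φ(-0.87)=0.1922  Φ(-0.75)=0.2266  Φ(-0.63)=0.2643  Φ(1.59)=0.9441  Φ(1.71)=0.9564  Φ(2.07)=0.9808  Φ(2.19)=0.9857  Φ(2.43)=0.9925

Lower: z₀ + z₁ = 0.126 + (-1.645) = -1.519; 1 − a(z₀+z₁) = 1 − (0.080)(-1.519) = 1.1215; argument = 0.126 + (-1.519)/1.1215 = -1.2284 → -1.23.
α₁ = Φ(-1.23) = 0.1093; rank = round(400 × 0.1093) = 44; θ*₍44₎ = 1.475.
Upper: z₀ + z₂ = 1.771; 1 − a(z₀+z₂) = 0.8583; argument = 2.1893 → 2.19; α₂ = 0.9857; rank = 394; θ*₍394₎ = 2.364.

(1.475, 2.364)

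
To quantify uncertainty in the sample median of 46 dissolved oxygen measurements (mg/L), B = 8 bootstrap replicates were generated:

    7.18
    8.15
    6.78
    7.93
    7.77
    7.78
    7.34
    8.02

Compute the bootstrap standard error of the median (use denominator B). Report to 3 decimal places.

Bootstrap SE is the standard deviation of the 8 replicate medians.
Mean of replicates: (7.18 + 8.15 + 6.78 + 7.93 + 7.77 + 7.78 + 7.34 + 8.02) / 8 = 60.9500 / 8 = 7.6188
Sum of squared deviations: (−0.4388)² + (+0.5312)² + (−0.8388)² + (+0.3112)² + (+0.1512)² + (+0.1612)² + (−0.2788)² + (+0.4012)² = 1.5627
Variance = 1.5627 / 8 = 0.1953
SE* = √0.1953

SE* = 0.442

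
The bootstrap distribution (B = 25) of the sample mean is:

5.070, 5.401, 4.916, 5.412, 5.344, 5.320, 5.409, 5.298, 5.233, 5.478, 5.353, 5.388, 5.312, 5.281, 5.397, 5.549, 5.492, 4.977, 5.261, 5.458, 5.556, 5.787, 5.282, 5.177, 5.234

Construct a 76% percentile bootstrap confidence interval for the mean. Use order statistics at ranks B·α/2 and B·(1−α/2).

(5.070, 5.492)

Sorted replicates: 4.916, 4.977, 5.070, 5.177, 5.233, 5.234, 5.261, 5.281, 5.282, 5.298, 5.312, 5.320, 5.344, 5.353, 5.388, 5.397, 5.401, 5.409, 5.412, 5.458, 5.478, 5.492, 5.549, 5.556, 5.787
α = 0.24; lower rank = 25 × 0.120 = 3; upper rank = 25 × 0.880 = 22.
The 3rd smallest replicate is 5.070; the 22nd is 5.492.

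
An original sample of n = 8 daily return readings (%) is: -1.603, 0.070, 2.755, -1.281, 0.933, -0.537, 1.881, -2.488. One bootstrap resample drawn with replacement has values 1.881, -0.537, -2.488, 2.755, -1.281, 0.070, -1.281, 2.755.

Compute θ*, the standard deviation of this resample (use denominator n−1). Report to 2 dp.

θ* = 2.00

Mean = 0.2342; sum of squared deviations = 28.0446
s² = 28.0446 / 7 = 4.0064
s = √4.0064 = 2.00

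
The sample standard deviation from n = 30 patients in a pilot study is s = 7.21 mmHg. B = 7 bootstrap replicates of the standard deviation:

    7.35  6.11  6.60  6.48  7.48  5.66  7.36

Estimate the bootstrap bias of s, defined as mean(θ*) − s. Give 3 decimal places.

bias = −0.490

mean(θ*) = (7.35 + 6.11 + 6.60 + 6.48 + 7.48 + 5.66 + 7.36) / 7 = 6.7200
bias = 6.7200 − 7.21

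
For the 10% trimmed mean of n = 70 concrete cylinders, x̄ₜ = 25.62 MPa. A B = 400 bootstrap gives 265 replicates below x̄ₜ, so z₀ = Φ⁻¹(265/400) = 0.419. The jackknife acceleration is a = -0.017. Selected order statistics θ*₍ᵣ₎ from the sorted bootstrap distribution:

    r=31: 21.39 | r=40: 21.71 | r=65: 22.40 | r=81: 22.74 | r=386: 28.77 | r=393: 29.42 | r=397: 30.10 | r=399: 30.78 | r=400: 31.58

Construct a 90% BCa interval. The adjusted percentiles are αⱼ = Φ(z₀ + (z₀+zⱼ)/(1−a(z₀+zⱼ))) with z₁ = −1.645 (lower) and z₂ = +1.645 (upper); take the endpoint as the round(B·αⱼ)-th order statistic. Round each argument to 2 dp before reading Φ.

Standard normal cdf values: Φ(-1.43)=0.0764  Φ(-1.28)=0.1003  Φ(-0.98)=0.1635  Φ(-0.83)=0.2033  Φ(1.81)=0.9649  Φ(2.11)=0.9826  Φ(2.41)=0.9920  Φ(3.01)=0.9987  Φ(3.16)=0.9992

(22.74, 30.10)

Lower: z₀ + z₁ = 0.419 + (-1.645) = -1.226; 1 − a(z₀+z₁) = 1 − (-0.017)(-1.226) = 0.9792; argument = 0.419 + (-1.226)/0.9792 = -0.8331 → -0.83.
α₁ = Φ(-0.83) = 0.2033; rank = round(400 × 0.2033) = 81; θ*₍81₎ = 22.74.
Upper: z₀ + z₂ = 2.064; 1 − a(z₀+z₂) = 1.0351; argument = 2.4130 → 2.41; α₂ = 0.9920; rank = 397; θ*₍397₎ = 30.10.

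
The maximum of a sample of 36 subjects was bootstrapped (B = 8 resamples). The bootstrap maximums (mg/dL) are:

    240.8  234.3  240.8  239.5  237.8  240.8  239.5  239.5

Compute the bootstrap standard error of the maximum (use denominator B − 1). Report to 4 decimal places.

Bootstrap SE is the standard deviation of the 8 replicate maximums.
Mean of replicates: (240.8 + 234.3 + 240.8 + 239.5 + 237.8 + 240.8 + 239.5 + 239.5) / 8 = 1913.00000 / 8 = 239.12500
Sum of squared deviations: (+1.67500)² + (−4.82500)² + (+1.67500)² + (+0.37500)² + (−1.32500)² + (+1.67500)² + (+0.37500)² + (+0.37500)² = 33.87500
Variance = 33.87500 / 7 = 4.83929
SE* = √4.83929

SE* = 2.1998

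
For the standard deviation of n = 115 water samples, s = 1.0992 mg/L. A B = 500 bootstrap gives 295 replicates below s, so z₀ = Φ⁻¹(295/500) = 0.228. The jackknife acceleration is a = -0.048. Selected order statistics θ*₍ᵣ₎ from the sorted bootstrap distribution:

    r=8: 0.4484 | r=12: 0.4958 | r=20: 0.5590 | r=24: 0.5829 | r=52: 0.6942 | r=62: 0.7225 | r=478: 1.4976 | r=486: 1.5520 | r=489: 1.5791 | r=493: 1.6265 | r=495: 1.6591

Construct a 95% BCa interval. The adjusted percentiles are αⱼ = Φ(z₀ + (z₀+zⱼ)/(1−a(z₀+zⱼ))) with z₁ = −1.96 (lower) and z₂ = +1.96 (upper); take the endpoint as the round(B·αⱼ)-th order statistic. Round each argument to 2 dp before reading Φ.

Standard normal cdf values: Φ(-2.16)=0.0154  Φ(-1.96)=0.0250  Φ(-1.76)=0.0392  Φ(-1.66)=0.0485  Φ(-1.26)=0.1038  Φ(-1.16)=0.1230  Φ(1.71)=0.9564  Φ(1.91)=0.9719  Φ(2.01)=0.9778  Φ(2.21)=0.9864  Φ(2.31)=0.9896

Lower: z₀ + z₁ = 0.228 + (-1.960) = -1.732; 1 − a(z₀+z₁) = 1 − (-0.048)(-1.732) = 0.9169; argument = 0.228 + (-1.732)/0.9169 = -1.6610 → -1.66.
α₁ = Φ(-1.66) = 0.0485; rank = round(500 × 0.0485) = 24; θ*₍24₎ = 0.5829.
Upper: z₀ + z₂ = 2.188; 1 − a(z₀+z₂) = 1.1050; argument = 2.2080 → 2.21; α₂ = 0.9864; rank = 493; θ*₍493₎ = 1.6265.

(0.5829, 1.6265)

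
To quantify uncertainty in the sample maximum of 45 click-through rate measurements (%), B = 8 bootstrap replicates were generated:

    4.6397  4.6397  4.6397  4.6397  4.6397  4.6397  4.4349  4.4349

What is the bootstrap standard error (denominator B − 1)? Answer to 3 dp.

SE* = 0.095

Bootstrap SE is the standard deviation of the 8 replicate maximums.
Mean of replicates: (4.6397 + 4.6397 + 4.6397 + 4.6397 + 4.6397 + 4.6397 + 4.4349 + 4.4349) / 8 = 36.70800 / 8 = 4.58850
Sum of squared deviations: (+0.05120)² + (+0.05120)² + (+0.05120)² + (+0.05120)² + (+0.05120)² + (+0.05120)² + (−0.15360)² + (−0.15360)² = 0.06291
Variance = 0.06291 / 7 = 0.00899
SE* = √0.00899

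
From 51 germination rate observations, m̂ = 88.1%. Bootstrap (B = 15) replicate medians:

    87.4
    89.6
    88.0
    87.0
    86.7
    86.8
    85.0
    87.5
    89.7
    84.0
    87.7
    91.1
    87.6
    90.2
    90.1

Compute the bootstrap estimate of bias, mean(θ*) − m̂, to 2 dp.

mean(θ*) = (87.4 + 89.6 + 88.0 + 87.0 + 86.7 + 86.8 + 85.0 + 87.5 + 89.7 + 84.0 + 87.7 + 91.1 + 87.6 + 90.2 + 90.1) / 15 = 87.893
bias = 87.893 − 88.1

bias = −0.21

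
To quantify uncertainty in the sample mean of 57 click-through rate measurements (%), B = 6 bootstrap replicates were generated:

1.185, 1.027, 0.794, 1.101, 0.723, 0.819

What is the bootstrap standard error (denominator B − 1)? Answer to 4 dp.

SE* = 0.1879

Bootstrap SE is the standard deviation of the 6 replicate means.
Mean of replicates: (1.185 + 1.027 + 0.794 + 1.101 + 0.723 + 0.819) / 6 = 5.64900 / 6 = 0.94150
Sum of squared deviations: (+0.24350)² + (+0.08550)² + (−0.14750)² + (+0.15950)² + (−0.21850)² + (−0.12250)² = 0.17655
Variance = 0.17655 / 5 = 0.03531
SE* = √0.03531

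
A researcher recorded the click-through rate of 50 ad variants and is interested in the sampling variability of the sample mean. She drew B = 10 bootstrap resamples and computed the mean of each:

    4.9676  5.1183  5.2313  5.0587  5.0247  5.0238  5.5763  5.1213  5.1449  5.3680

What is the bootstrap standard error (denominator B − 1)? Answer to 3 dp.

SE* = 0.185

Bootstrap SE is the standard deviation of the 10 replicate means.
Mean of replicates: (4.9676 + 5.1183 + 5.2313 + 5.0587 + 5.0247 + 5.0238 + 5.5763 + 5.1213 + 5.1449 + 5.3680) / 10 = 51.63490 / 10 = 5.16349
Sum of squared deviations: (−0.19589)² + (−0.04519)² + (+0.06781)² + (−0.10479)² + (−0.13879)² + (−0.13969)² + (+0.41281)² + (−0.04219)² + (−0.01859)² + (+0.20451)² = 0.30913
Variance = 0.30913 / 9 = 0.03435
SE* = √0.03435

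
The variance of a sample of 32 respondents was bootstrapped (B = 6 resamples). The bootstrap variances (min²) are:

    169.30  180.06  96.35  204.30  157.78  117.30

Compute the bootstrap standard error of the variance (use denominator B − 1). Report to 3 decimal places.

SE* = 40.318

Bootstrap SE is the standard deviation of the 6 replicate variances.
Mean of replicates: (169.30 + 180.06 + 96.35 + 204.30 + 157.78 + 117.30) / 6 = 925.0900 / 6 = 154.1817
Sum of squared deviations: (+15.1183)² + (+25.8783)² + (−57.8317)² + (+50.1183)² + (+3.5983)² + (−36.8817)² = 8127.8065
Variance = 8127.8065 / 5 = 1625.5613
SE* = √1625.5613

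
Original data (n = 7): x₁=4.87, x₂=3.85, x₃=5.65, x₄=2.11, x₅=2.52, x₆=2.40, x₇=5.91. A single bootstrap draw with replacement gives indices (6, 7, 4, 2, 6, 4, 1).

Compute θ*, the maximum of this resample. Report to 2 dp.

Resample values: 2.40, 5.91, 2.11, 3.85, 2.40, 2.11, 4.87.
Maximum = 5.91

θ* = 5.91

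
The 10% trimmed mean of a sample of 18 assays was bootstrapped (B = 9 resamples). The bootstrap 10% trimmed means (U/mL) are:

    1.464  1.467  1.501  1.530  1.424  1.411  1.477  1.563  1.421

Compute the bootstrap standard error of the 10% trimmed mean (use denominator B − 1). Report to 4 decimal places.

Bootstrap SE is the standard deviation of the 9 replicate 10% trimmed means.
Mean of replicates: (1.464 + 1.467 + 1.501 + 1.530 + 1.424 + 1.411 + 1.477 + 1.563 + 1.421) / 9 = 13.25800 / 9 = 1.47311
Sum of squared deviations: (−0.00911)² + (−0.00611)² + (+0.02789)² + (+0.05689)² + (−0.04911)² + (−0.06211)² + (+0.00389)² + (+0.08989)² + (−0.05211)² = 0.02121
Variance = 0.02121 / 8 = 0.00265
SE* = √0.00265

SE* = 0.0515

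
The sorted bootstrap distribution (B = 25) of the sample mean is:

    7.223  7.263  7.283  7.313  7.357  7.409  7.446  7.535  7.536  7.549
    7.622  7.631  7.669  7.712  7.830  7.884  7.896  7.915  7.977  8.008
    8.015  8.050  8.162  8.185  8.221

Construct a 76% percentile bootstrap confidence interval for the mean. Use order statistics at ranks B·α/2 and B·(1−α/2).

(7.283, 8.050)

α = 0.24; lower rank = 25 × 0.120 = 3; upper rank = 25 × 0.880 = 22.
The 3rd smallest replicate is 7.283; the 22nd is 8.050.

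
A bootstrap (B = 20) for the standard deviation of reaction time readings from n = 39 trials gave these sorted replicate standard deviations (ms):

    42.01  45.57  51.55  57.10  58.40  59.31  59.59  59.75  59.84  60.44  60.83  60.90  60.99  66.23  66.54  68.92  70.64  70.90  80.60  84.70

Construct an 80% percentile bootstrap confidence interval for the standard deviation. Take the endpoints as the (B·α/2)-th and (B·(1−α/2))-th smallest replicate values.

(45.57, 70.90)

α = 0.20; lower rank = 20 × 0.100 = 2; upper rank = 20 × 0.900 = 18.
The 2nd smallest replicate is 45.57; the 18th is 70.90.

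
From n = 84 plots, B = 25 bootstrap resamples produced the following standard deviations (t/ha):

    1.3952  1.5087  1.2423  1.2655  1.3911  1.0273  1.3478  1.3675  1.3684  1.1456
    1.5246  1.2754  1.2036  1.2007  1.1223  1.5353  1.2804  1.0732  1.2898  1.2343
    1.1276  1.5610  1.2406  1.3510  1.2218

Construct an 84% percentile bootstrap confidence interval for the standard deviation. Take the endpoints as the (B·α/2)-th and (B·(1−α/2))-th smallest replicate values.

(1.0732, 1.5246)

Sorted replicates: 1.0273, 1.0732, 1.1223, 1.1276, 1.1456, 1.2007, 1.2036, 1.2218, 1.2343, 1.2406, 1.2423, 1.2655, 1.2754, 1.2804, 1.2898, 1.3478, 1.3510, 1.3675, 1.3684, 1.3911, 1.3952, 1.5087, 1.5246, 1.5353, 1.5610
α = 0.16; lower rank = 25 × 0.080 = 2; upper rank = 25 × 0.920 = 23.
The 2nd smallest replicate is 1.0732; the 23rd is 1.5246.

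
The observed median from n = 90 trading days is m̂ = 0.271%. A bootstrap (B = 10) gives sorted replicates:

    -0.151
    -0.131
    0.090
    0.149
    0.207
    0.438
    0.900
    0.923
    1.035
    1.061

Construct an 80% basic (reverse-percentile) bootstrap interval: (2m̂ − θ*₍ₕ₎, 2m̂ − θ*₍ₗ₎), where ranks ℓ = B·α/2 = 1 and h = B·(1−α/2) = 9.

Percentile endpoints at ranks 1 and 9: θ*₍1₎ = -0.151, θ*₍9₎ = 1.035.
Basic interval reflects these around m̂:
  lower = 2 × 0.271 − 1.035 = -0.493
  upper = 2 × 0.271 − -0.151 = 0.693

(-0.493, 0.693)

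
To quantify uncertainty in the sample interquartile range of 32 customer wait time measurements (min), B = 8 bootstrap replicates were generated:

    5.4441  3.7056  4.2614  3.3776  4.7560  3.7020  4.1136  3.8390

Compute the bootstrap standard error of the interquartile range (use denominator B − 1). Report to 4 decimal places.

SE* = 0.6705

Bootstrap SE is the standard deviation of the 8 replicate interquartile ranges.
Mean of replicates: (5.4441 + 3.7056 + 4.2614 + 3.3776 + 4.7560 + 3.7020 + 4.1136 + 3.8390) / 8 = 33.19930 / 8 = 4.14991
Sum of squared deviations: (+1.29419)² + (−0.44431)² + (+0.11149)² + (−0.77231)² + (+0.60609)² + (−0.44791)² + (−0.03631)² + (−0.31091)² = 3.14718
Variance = 3.14718 / 7 = 0.44960
SE* = √0.44960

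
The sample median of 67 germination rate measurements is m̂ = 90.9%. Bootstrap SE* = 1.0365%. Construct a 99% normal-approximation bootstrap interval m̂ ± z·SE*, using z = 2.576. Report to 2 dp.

(88.23, 93.57)

Margin = 2.576 × 1.0365 = 2.670
Interval: 90.9 ± 2.670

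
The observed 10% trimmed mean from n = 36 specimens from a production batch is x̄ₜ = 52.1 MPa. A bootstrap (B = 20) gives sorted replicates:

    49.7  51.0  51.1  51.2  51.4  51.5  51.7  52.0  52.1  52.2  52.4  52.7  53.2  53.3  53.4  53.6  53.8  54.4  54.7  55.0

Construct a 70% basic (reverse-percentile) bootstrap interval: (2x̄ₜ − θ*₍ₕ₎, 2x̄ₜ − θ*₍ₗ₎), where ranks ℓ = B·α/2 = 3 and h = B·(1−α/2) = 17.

(50.4, 53.1)

Percentile endpoints at ranks 3 and 17: θ*₍3₎ = 51.1, θ*₍17₎ = 53.8.
Basic interval reflects these around x̄ₜ:
  lower = 2 × 52.1 − 53.8 = 50.4
  upper = 2 × 52.1 − 51.1 = 53.1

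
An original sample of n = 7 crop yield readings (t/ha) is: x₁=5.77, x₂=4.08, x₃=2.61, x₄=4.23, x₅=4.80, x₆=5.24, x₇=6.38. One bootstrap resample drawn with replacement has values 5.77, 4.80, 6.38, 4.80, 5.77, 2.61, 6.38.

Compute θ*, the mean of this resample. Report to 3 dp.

θ* = 5.216

Mean = (5.77 + 4.80 + 6.38 + 4.80 + 5.77 + 2.61 + 6.38) / 7 = 36.510 / 7 = 5.216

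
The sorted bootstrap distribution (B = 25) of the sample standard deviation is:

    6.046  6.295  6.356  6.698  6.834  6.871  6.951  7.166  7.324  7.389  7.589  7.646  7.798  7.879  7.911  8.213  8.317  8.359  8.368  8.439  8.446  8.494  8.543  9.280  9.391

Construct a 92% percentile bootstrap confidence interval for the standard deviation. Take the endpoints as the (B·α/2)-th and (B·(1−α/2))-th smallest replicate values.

(6.046, 9.280)

α = 0.08; lower rank = 25 × 0.040 = 1; upper rank = 25 × 0.960 = 24.
The 1st smallest replicate is 6.046; the 24th is 9.280.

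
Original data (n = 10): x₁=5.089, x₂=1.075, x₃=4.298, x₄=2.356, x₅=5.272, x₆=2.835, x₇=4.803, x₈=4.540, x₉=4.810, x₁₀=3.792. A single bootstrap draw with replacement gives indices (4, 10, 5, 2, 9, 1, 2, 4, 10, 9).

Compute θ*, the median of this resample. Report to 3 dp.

Resample values: 2.356, 3.792, 5.272, 1.075, 4.810, 5.089, 1.075, 2.356, 3.792, 4.810.
Sorted: 1.075, 1.075, 2.356, 2.356, 3.792, 3.792, 4.810, 4.810, 5.089, 5.272
Median = average of the two middle values = 3.792

θ* = 3.792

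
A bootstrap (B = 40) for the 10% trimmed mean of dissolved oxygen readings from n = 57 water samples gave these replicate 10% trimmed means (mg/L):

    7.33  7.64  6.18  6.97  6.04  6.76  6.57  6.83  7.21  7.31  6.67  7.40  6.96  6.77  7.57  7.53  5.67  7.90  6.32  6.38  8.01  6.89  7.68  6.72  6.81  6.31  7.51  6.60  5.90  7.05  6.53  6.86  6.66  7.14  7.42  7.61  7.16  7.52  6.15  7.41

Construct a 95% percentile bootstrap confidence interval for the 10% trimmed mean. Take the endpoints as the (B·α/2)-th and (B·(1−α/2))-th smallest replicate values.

Sorted replicates: 5.67, 5.90, 6.04, 6.15, 6.18, 6.31, 6.32, 6.38, 6.53, 6.57, 6.60, 6.66, 6.67, 6.72, 6.76, 6.77, 6.81, 6.83, 6.86, 6.89, 6.96, 6.97, 7.05, 7.14, 7.16, 7.21, 7.31, 7.33, 7.40, 7.41, 7.42, 7.51, 7.52, 7.53, 7.57, 7.61, 7.64, 7.68, 7.90, 8.01
α = 0.05; lower rank = 40 × 0.025 = 1; upper rank = 40 × 0.975 = 39.
The 1st smallest replicate is 5.67; the 39th is 7.90.

(5.67, 7.90)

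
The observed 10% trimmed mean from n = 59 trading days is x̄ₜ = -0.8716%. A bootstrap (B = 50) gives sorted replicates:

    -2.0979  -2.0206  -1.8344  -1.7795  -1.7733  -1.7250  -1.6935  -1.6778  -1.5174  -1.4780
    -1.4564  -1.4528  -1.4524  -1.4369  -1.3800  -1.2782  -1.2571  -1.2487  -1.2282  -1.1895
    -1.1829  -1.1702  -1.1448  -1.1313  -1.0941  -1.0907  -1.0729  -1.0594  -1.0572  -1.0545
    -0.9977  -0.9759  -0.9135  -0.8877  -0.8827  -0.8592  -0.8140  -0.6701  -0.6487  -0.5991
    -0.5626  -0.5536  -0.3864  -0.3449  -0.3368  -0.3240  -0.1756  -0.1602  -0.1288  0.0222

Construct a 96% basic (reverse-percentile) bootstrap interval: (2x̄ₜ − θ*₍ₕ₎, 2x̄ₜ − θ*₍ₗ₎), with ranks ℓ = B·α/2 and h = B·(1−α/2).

Percentile endpoints at ranks 1 and 49: θ*₍1₎ = -2.0979, θ*₍49₎ = -0.1288.
Basic interval reflects these around x̄ₜ:
  lower = 2 × -0.8716 − -0.1288 = -1.6144
  upper = 2 × -0.8716 − -2.0979 = 0.3547

(-1.6144, 0.3547)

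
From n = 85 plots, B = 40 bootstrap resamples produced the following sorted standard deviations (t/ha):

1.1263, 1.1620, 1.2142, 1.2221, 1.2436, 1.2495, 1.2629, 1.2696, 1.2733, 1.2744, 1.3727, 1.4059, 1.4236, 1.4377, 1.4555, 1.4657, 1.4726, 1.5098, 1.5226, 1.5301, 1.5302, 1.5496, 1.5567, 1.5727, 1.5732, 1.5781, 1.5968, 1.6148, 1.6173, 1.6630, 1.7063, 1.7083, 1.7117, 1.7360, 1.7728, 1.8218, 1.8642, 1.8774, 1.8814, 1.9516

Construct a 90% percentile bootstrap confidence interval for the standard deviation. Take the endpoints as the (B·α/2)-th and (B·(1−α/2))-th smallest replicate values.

(1.1620, 1.8774)

α = 0.10; lower rank = 40 × 0.050 = 2; upper rank = 40 × 0.950 = 38.
The 2nd smallest replicate is 1.1620; the 38th is 1.8774.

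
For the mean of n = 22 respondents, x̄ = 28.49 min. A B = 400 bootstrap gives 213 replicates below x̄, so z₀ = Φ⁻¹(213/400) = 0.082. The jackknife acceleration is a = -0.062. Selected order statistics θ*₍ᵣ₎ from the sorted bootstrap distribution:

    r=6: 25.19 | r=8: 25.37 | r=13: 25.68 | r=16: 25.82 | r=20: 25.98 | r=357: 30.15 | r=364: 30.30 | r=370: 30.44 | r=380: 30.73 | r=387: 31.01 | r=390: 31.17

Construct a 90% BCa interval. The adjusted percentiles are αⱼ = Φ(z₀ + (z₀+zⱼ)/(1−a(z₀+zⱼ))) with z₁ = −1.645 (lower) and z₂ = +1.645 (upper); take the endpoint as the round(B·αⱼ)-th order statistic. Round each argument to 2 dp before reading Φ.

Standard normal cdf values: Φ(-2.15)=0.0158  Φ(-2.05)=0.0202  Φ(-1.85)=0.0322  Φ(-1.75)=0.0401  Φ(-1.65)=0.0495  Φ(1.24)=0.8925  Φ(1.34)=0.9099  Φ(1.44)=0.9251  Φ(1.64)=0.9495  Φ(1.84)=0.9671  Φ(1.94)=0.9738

Lower: z₀ + z₁ = 0.082 + (-1.645) = -1.563; 1 − a(z₀+z₁) = 1 − (-0.062)(-1.563) = 0.9031; argument = 0.082 + (-1.563)/0.9031 = -1.6487 → -1.65.
α₁ = Φ(-1.65) = 0.0495; rank = round(400 × 0.0495) = 20; θ*₍20₎ = 25.98.
Upper: z₀ + z₂ = 1.727; 1 − a(z₀+z₂) = 1.1071; argument = 1.6420 → 1.64; α₂ = 0.9495; rank = 380; θ*₍380₎ = 30.73.

(25.98, 30.73)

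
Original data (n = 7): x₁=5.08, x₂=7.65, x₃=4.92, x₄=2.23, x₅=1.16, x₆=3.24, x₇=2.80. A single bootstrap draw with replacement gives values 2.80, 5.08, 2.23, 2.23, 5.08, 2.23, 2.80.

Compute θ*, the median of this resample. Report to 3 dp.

Sorted: 2.23, 2.23, 2.23, 2.80, 2.80, 5.08, 5.08
Median = middle value = 2.800

θ* = 2.800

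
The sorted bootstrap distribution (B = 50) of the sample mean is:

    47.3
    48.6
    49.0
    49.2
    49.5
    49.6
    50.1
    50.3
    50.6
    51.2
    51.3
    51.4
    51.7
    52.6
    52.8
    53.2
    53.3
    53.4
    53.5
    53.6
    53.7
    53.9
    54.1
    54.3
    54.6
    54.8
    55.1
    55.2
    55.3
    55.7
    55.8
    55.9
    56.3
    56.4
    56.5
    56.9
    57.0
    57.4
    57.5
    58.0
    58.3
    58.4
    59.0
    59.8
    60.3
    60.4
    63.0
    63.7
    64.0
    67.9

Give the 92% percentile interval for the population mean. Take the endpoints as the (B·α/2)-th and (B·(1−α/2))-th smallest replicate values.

α = 0.08; lower rank = 50 × 0.040 = 2; upper rank = 50 × 0.960 = 48.
The 2nd smallest replicate is 48.6; the 48th is 63.7.

(48.6, 63.7)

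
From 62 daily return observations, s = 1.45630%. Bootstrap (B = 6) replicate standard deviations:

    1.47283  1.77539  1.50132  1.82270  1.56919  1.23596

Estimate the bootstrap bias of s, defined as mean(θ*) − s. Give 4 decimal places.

bias = +0.1066

mean(θ*) = (1.47283 + 1.77539 + 1.50132 + 1.82270 + 1.56919 + 1.23596) / 6 = 1.56290
bias = 1.56290 − 1.45630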